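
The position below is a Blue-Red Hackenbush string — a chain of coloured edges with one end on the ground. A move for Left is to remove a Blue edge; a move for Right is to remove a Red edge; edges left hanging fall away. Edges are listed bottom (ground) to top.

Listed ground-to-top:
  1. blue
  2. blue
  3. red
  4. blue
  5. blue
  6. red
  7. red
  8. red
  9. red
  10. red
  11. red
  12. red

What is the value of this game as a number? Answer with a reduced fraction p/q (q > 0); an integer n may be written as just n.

Build v(s[:k]) for k = 1..12, string s = blue blue red blue blue red red red red red red red.
v_1 [b]  L=[0]  R=[none]  gives 1
v_2 [bb]  L=[0, 1]  R=[none]  gives 2
v_3 [bbr]  L=[0, 1]  R=[2]  gives 3/2
v_4 [bbrb]  L=[0, 1, 3/2]  R=[2]  gives 7/4
v_5 [bbrbb]  L=[0, 1, 3/2, 7/4]  R=[2]  gives 15/8
v_6 [bbrbbr]  L=[0, 1, 3/2, 7/4]  R=[15/8, 2]  gives 29/16
v_7 [bbrbbrr]  L=[0, 1, 3/2, 7/4]  R=[29/16, 15/8, 2]  gives 57/32
v_8 [bbrbbrrr]  L=[0, 1, 3/2, 7/4]  R=[57/32, 29/16, 15/8, 2]  gives 113/64
v_9 [bbrbbrrrr]  L=[0, 1, 3/2, 7/4]  R=[113/64, 57/32, 29/16, 15/8, 2]  gives 225/128
v_10 [bbrbbrrrrr]  L=[0, 1, 3/2, 7/4]  R=[225/128, 113/64, 57/32, 29/16, 15/8, 2]  gives 449/256
v_11 [bbrbbrrrrrr]  L=[0, 1, 3/2, 7/4]  R=[449/256, 225/128, 113/64, 57/32, 29/16, 15/8, 2]  gives 897/512
v_12 [bbrbbrrrrrrr]  L=[0, 1, 3/2, 7/4]  R=[897/512, 449/256, 225/128, 113/64, 57/32, 29/16, 15/8, 2]  gives 1793/1024

1793/1024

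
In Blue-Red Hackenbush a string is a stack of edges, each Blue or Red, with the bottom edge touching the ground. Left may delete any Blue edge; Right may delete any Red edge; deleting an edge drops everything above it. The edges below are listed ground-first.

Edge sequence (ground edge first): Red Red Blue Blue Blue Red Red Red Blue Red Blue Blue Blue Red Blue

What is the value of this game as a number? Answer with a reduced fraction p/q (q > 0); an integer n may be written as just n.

-10053/8192

Prefix values for Red Red Blue Blue Blue Red Red Red Blue Red Blue Blue Blue Red Blue via {L|R} + simplicity:
step 1: add Red to get R; options L={ (no moves) } R={ 0 } => -1
step 2: add Red to get RR; options L={ (no moves) } R={ -1, 0 } => -2
step 3: add Blue to get RRB; options L={ -2 } R={ -1, 0 } => -3/2
step 4: add Blue to get RRBB; options L={ -2, -3/2 } R={ -1, 0 } => -5/4
step 5: add Blue to get RRBBB; options L={ -2, -3/2, -5/4 } R={ -1, 0 } => -9/8
step 6: add Red to get RRBBBR; options L={ -2, -3/2, -5/4 } R={ -9/8, -1, 0 } => -19/16
step 7: add Red to get RRBBBRR; options L={ -2, -3/2, -5/4 } R={ -19/16, -9/8, -1, 0 } => -39/32
step 8: add Red to get RRBBBRRR; options L={ -2, -3/2, -5/4 } R={ -39/32, -19/16, -9/8, -1, 0 } => -79/64
step 9: add Blue to get RRBBBRRRB; options L={ -2, -3/2, -5/4, -79/64 } R={ -39/32, -19/16, -9/8, -1, 0 } => -157/128
step 10: add Red to get RRBBBRRRBR; options L={ -2, -3/2, -5/4, -79/64 } R={ -157/128, -39/32, -19/16, -9/8, -1, 0 } => -315/256
step 11: add Blue to get RRBBBRRRBRB; options L={ -2, -3/2, -5/4, -79/64, -315/256 } R={ -157/128, -39/32, -19/16, -9/8, -1, 0 } => -629/512
step 12: add Blue to get RRBBBRRRBRBB; options L={ -2, -3/2, -5/4, -79/64, -315/256, -629/512 } R={ -157/128, -39/32, -19/16, -9/8, -1, 0 } => -1257/1024
step 13: add Blue to get RRBBBRRRBRBBB; options L={ -2, -3/2, -5/4, -79/64, -315/256, -629/512, -1257/1024 } R={ -157/128, -39/32, -19/16, -9/8, -1, 0 } => -2513/2048
step 14: add Red to get RRBBBRRRBRBBBR; options L={ -2, -3/2, -5/4, -79/64, -315/256, -629/512, -1257/1024 } R={ -2513/2048, -157/128, -39/32, -19/16, -9/8, -1, 0 } => -5027/4096
step 15: add Blue to get RRBBBRRRBRBBBRB; options L={ -2, -3/2, -5/4, -79/64, -315/256, -629/512, -1257/1024, -5027/4096 } R={ -2513/2048, -157/128, -39/32, -19/16, -9/8, -1, 0 } => -10053/8192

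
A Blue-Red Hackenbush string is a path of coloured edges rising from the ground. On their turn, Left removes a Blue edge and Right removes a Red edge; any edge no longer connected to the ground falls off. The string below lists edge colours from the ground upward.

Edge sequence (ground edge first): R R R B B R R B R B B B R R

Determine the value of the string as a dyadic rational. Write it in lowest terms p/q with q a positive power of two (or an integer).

Recurse on prefixes of the 14-edge string R R R B B R R B R B B B R R:
1 of 14 · R · max L −∞ · min R 0 -> -1
2 of 14 · RR · max L −∞ · min R -1 -> -2
3 of 14 · RRR · max L −∞ · min R -2 -> -3
4 of 14 · RRRB · max L -3 · min R -2 -> -5/2
5 of 14 · RRRBB · max L -5/2 · min R -2 -> -9/4
6 of 14 · RRRBBR · max L -5/2 · min R -9/4 -> -19/8
7 of 14 · RRRBBRR · max L -5/2 · min R -19/8 -> -39/16
8 of 14 · RRRBBRRB · max L -39/16 · min R -19/8 -> -77/32
9 of 14 · RRRBBRRBR · max L -39/16 · min R -77/32 -> -155/64
10 of 14 · RRRBBRRBRB · max L -155/64 · min R -77/32 -> -309/128
11 of 14 · RRRBBRRBRBB · max L -309/128 · min R -77/32 -> -617/256
12 of 14 · RRRBBRRBRBBB · max L -617/256 · min R -77/32 -> -1233/512
13 of 14 · RRRBBRRBRBBBR · max L -617/256 · min R -1233/512 -> -2467/1024
14 of 14 · RRRBBRRBRBBBRR · max L -617/256 · min R -2467/1024 -> -4935/2048

-4935/2048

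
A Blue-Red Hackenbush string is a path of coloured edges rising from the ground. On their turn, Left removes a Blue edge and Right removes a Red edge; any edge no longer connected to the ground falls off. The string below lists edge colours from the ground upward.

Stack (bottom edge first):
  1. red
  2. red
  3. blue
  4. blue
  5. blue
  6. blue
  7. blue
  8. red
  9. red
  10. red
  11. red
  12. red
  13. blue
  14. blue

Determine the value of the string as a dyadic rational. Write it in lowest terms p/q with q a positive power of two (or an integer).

Prefix values for red red blue blue blue blue blue red red red red red blue blue via {L|R} + simplicity:
v(r) = { ∅ | 0 } gives -1
v(rr) = { ∅ | -1,0 } gives -2
v(rrb) = { -2 | -1,0 } gives -3/2
v(rrbb) = { -2,-3/2 | -1,0 } gives -5/4
v(rrbbb) = { -2,-3/2,-5/4 | -1,0 } gives -9/8
v(rrbbbb) = { -2,-3/2,-5/4,-9/8 | -1,0 } gives -17/16
v(rrbbbbb) = { -2,-3/2,-5/4,-9/8,-17/16 | -1,0 } gives -33/32
v(rrbbbbbr) = { -2,-3/2,-5/4,-9/8,-17/16 | -33/32,-1,0 } gives -67/64
v(rrbbbbbrr) = { -2,-3/2,-5/4,-9/8,-17/16 | -67/64,-33/32,-1,0 } gives -135/128
v(rrbbbbbrrr) = { -2,-3/2,-5/4,-9/8,-17/16 | -135/128,-67/64,-33/32,-1,0 } gives -271/256
v(rrbbbbbrrrr) = { -2,-3/2,-5/4,-9/8,-17/16 | -271/256,-135/128,-67/64,-33/32,-1,0 } gives -543/512
v(rrbbbbbrrrrr) = { -2,-3/2,-5/4,-9/8,-17/16 | -543/512,-271/256,-135/128,-67/64,-33/32,-1,0 } gives -1087/1024
v(rrbbbbbrrrrrb) = { -2,-3/2,-5/4,-9/8,-17/16,-1087/1024 | -543/512,-271/256,-135/128,-67/64,-33/32,-1,0 } gives -2173/2048
v(rrbbbbbrrrrrbb) = { -2,-3/2,-5/4,-9/8,-17/16,-1087/1024,-2173/2048 | -543/512,-271/256,-135/128,-67/64,-33/32,-1,0 } gives -4345/4096

-4345/4096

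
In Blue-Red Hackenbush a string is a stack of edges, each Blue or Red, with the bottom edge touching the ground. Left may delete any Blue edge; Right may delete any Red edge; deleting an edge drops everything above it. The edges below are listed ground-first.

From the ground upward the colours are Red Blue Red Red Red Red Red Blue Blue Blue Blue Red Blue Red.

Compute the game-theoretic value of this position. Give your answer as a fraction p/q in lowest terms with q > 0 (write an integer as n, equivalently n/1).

-7947/8192

G(R) = { none | 0 } gives -1
G(RB) = { -1 | 0 } gives -1/2
G(RBR) = { -1 | -1/2 0 } gives -3/4
G(RBRR) = { -1 | -3/4 -1/2 0 } gives -7/8
G(RBRRR) = { -1 | -7/8 -3/4 -1/2 0 } gives -15/16
G(RBRRRR) = { -1 | -15/16 -7/8 -3/4 -1/2 0 } gives -31/32
G(RBRRRRR) = { -1 | -31/32 -15/16 -7/8 -3/4 -1/2 0 } gives -63/64
G(RBRRRRRB) = { -1 -63/64 | -31/32 -15/16 -7/8 -3/4 -1/2 0 } gives -125/128
G(RBRRRRRBB) = { -1 -63/64 -125/128 | -31/32 -15/16 -7/8 -3/4 -1/2 0 } gives -249/256
G(RBRRRRRBBB) = { -1 -63/64 -125/128 -249/256 | -31/32 -15/16 -7/8 -3/4 -1/2 0 } gives -497/512
G(RBRRRRRBBBB) = { -1 -63/64 -125/128 -249/256 -497/512 | -31/32 -15/16 -7/8 -3/4 -1/2 0 } gives -993/1024
G(RBRRRRRBBBBR) = { -1 -63/64 -125/128 -249/256 -497/512 | -993/1024 -31/32 -15/16 -7/8 -3/4 -1/2 0 } gives -1987/2048
G(RBRRRRRBBBBRB) = { -1 -63/64 -125/128 -249/256 -497/512 -1987/2048 | -993/1024 -31/32 -15/16 -7/8 -3/4 -1/2 0 } gives -3973/4096
G(RBRRRRRBBBBRBR) = { -1 -63/64 -125/128 -249/256 -497/512 -1987/2048 | -3973/4096 -993/1024 -31/32 -15/16 -7/8 -3/4 -1/2 0 } gives -7947/8192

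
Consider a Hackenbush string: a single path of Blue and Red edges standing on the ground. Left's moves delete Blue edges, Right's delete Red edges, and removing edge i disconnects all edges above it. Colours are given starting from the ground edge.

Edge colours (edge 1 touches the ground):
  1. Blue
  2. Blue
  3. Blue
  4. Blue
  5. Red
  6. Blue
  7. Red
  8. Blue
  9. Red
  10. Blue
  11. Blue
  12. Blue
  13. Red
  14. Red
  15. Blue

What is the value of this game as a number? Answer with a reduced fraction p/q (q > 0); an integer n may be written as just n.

val(B) = { 0 | none } => 1
val(BB) = { 0; 1 | none } => 2
val(BBB) = { 0; 1; 2 | none } => 3
val(BBBB) = { 0; 1; 2; 3 | none } => 4
val(BBBBR) = { 0; 1; 2; 3 | 4 } => 7/2
val(BBBBRB) = { 0; 1; 2; 3; 7/2 | 4 } => 15/4
val(BBBBRBR) = { 0; 1; 2; 3; 7/2 | 15/4; 4 } => 29/8
val(BBBBRBRB) = { 0; 1; 2; 3; 7/2; 29/8 | 15/4; 4 } => 59/16
val(BBBBRBRBR) = { 0; 1; 2; 3; 7/2; 29/8 | 59/16; 15/4; 4 } => 117/32
val(BBBBRBRBRB) = { 0; 1; 2; 3; 7/2; 29/8; 117/32 | 59/16; 15/4; 4 } => 235/64
val(BBBBRBRBRBB) = { 0; 1; 2; 3; 7/2; 29/8; 117/32; 235/64 | 59/16; 15/4; 4 } => 471/128
val(BBBBRBRBRBBB) = { 0; 1; 2; 3; 7/2; 29/8; 117/32; 235/64; 471/128 | 59/16; 15/4; 4 } => 943/256
val(BBBBRBRBRBBBR) = { 0; 1; 2; 3; 7/2; 29/8; 117/32; 235/64; 471/128 | 943/256; 59/16; 15/4; 4 } => 1885/512
val(BBBBRBRBRBBBRR) = { 0; 1; 2; 3; 7/2; 29/8; 117/32; 235/64; 471/128 | 1885/512; 943/256; 59/16; 15/4; 4 } => 3769/1024
val(BBBBRBRBRBBBRRB) = { 0; 1; 2; 3; 7/2; 29/8; 117/32; 235/64; 471/128; 3769/1024 | 1885/512; 943/256; 59/16; 15/4; 4 } => 7539/2048

7539/2048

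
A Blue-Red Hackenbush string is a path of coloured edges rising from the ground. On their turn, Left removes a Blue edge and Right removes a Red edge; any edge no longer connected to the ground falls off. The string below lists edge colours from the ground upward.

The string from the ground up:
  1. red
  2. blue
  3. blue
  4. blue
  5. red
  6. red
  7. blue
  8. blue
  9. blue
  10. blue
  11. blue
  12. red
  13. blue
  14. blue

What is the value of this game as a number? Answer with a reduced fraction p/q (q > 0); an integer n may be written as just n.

step 1: add red to get r; options L={ ∅ } R={ 0 } ⇒ -1
step 2: add blue to get rb; options L={ -1 } R={ 0 } ⇒ -1/2
step 3: add blue to get rbb; options L={ -1,-1/2 } R={ 0 } ⇒ -1/4
step 4: add blue to get rbbb; options L={ -1,-1/2,-1/4 } R={ 0 } ⇒ -1/8
step 5: add red to get rbbbr; options L={ -1,-1/2,-1/4 } R={ -1/8,0 } ⇒ -3/16
step 6: add red to get rbbbrr; options L={ -1,-1/2,-1/4 } R={ -3/16,-1/8,0 } ⇒ -7/32
step 7: add blue to get rbbbrrb; options L={ -1,-1/2,-1/4,-7/32 } R={ -3/16,-1/8,0 } ⇒ -13/64
step 8: add blue to get rbbbrrbb; options L={ -1,-1/2,-1/4,-7/32,-13/64 } R={ -3/16,-1/8,0 } ⇒ -25/128
step 9: add blue to get rbbbrrbbb; options L={ -1,-1/2,-1/4,-7/32,-13/64,-25/128 } R={ -3/16,-1/8,0 } ⇒ -49/256
step 10: add blue to get rbbbrrbbbb; options L={ -1,-1/2,-1/4,-7/32,-13/64,-25/128,-49/256 } R={ -3/16,-1/8,0 } ⇒ -97/512
step 11: add blue to get rbbbrrbbbbb; options L={ -1,-1/2,-1/4,-7/32,-13/64,-25/128,-49/256,-97/512 } R={ -3/16,-1/8,0 } ⇒ -193/1024
step 12: add red to get rbbbrrbbbbbr; options L={ -1,-1/2,-1/4,-7/32,-13/64,-25/128,-49/256,-97/512 } R={ -193/1024,-3/16,-1/8,0 } ⇒ -387/2048
step 13: add blue to get rbbbrrbbbbbrb; options L={ -1,-1/2,-1/4,-7/32,-13/64,-25/128,-49/256,-97/512,-387/2048 } R={ -193/1024,-3/16,-1/8,0 } ⇒ -773/4096
step 14: add blue to get rbbbrrbbbbbrbb; options L={ -1,-1/2,-1/4,-7/32,-13/64,-25/128,-49/256,-97/512,-387/2048,-773/4096 } R={ -193/1024,-3/16,-1/8,0 } ⇒ -1545/8192

-1545/8192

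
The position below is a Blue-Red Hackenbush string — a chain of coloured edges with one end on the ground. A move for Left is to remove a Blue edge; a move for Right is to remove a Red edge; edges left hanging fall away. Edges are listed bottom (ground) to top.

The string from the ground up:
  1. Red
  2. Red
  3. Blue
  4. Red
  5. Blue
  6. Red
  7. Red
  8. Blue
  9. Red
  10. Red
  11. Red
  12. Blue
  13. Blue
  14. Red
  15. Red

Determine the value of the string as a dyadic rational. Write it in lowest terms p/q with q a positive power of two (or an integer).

edge 1 of 15 (Red): { none | 0 } = -1
edge 2 of 15 (Red): { none | -1; 0 } = -2
edge 3 of 15 (Blue): { -2 | -1; 0 } = -3/2
edge 4 of 15 (Red): { -2 | -3/2; -1; 0 } = -7/4
edge 5 of 15 (Blue): { -2; -7/4 | -3/2; -1; 0 } = -13/8
edge 6 of 15 (Red): { -2; -7/4 | -13/8; -3/2; -1; 0 } = -27/16
edge 7 of 15 (Red): { -2; -7/4 | -27/16; -13/8; -3/2; -1; 0 } = -55/32
edge 8 of 15 (Blue): { -2; -7/4; -55/32 | -27/16; -13/8; -3/2; -1; 0 } = -109/64
edge 9 of 15 (Red): { -2; -7/4; -55/32 | -109/64; -27/16; -13/8; -3/2; -1; 0 } = -219/128
edge 10 of 15 (Red): { -2; -7/4; -55/32 | -219/128; -109/64; -27/16; -13/8; -3/2; -1; 0 } = -439/256
edge 11 of 15 (Red): { -2; -7/4; -55/32 | -439/256; -219/128; -109/64; -27/16; -13/8; -3/2; -1; 0 } = -879/512
edge 12 of 15 (Blue): { -2; -7/4; -55/32; -879/512 | -439/256; -219/128; -109/64; -27/16; -13/8; -3/2; -1; 0 } = -1757/1024
edge 13 of 15 (Blue): { -2; -7/4; -55/32; -879/512; -1757/1024 | -439/256; -219/128; -109/64; -27/16; -13/8; -3/2; -1; 0 } = -3513/2048
edge 14 of 15 (Red): { -2; -7/4; -55/32; -879/512; -1757/1024 | -3513/2048; -439/256; -219/128; -109/64; -27/16; -13/8; -3/2; -1; 0 } = -7027/4096
edge 15 of 15 (Red): { -2; -7/4; -55/32; -879/512; -1757/1024 | -7027/4096; -3513/2048; -439/256; -219/128; -109/64; -27/16; -13/8; -3/2; -1; 0 } = -14055/8192

-14055/8192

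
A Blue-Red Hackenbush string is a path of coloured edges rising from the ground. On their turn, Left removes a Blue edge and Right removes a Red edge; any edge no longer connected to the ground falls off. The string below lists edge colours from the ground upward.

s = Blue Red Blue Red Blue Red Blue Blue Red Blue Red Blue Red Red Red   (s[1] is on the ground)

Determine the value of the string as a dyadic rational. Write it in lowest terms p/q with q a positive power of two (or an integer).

Prefix values for Blue Red Blue Red Blue Red Blue Blue Red Blue Red Blue Red Red Red via {L|R} + simplicity:
edge 1 of 15 (Blue): { 0 | ∅ } = 1
edge 2 of 15 (Red): { 0 | 1 } = 1/2
edge 3 of 15 (Blue): { 0; 1/2 | 1 } = 3/4
edge 4 of 15 (Red): { 0; 1/2 | 3/4; 1 } = 5/8
edge 5 of 15 (Blue): { 0; 1/2; 5/8 | 3/4; 1 } = 11/16
edge 6 of 15 (Red): { 0; 1/2; 5/8 | 11/16; 3/4; 1 } = 21/32
edge 7 of 15 (Blue): { 0; 1/2; 5/8; 21/32 | 11/16; 3/4; 1 } = 43/64
edge 8 of 15 (Blue): { 0; 1/2; 5/8; 21/32; 43/64 | 11/16; 3/4; 1 } = 87/128
edge 9 of 15 (Red): { 0; 1/2; 5/8; 21/32; 43/64 | 87/128; 11/16; 3/4; 1 } = 173/256
edge 10 of 15 (Blue): { 0; 1/2; 5/8; 21/32; 43/64; 173/256 | 87/128; 11/16; 3/4; 1 } = 347/512
edge 11 of 15 (Red): { 0; 1/2; 5/8; 21/32; 43/64; 173/256 | 347/512; 87/128; 11/16; 3/4; 1 } = 693/1024
edge 12 of 15 (Blue): { 0; 1/2; 5/8; 21/32; 43/64; 173/256; 693/1024 | 347/512; 87/128; 11/16; 3/4; 1 } = 1387/2048
edge 13 of 15 (Red): { 0; 1/2; 5/8; 21/32; 43/64; 173/256; 693/1024 | 1387/2048; 347/512; 87/128; 11/16; 3/4; 1 } = 2773/4096
edge 14 of 15 (Red): { 0; 1/2; 5/8; 21/32; 43/64; 173/256; 693/1024 | 2773/4096; 1387/2048; 347/512; 87/128; 11/16; 3/4; 1 } = 5545/8192
edge 15 of 15 (Red): { 0; 1/2; 5/8; 21/32; 43/64; 173/256; 693/1024 | 5545/8192; 2773/4096; 1387/2048; 347/512; 87/128; 11/16; 3/4; 1 } = 11089/16384

11089/16384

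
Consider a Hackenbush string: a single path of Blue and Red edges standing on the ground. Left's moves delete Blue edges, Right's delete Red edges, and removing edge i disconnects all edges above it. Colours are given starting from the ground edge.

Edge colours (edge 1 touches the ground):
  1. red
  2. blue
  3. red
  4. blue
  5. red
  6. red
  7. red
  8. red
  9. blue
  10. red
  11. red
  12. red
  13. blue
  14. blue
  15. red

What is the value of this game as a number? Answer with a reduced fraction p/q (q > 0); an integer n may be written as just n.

1 of 15 · r · max L −∞ · min R 0 → -1
2 of 15 · rb · max L -1 · min R 0 → -1/2
3 of 15 · rbr · max L -1 · min R -1/2 → -3/4
4 of 15 · rbrb · max L -3/4 · min R -1/2 → -5/8
5 of 15 · rbrbr · max L -3/4 · min R -5/8 → -11/16
6 of 15 · rbrbrr · max L -3/4 · min R -11/16 → -23/32
7 of 15 · rbrbrrr · max L -3/4 · min R -23/32 → -47/64
8 of 15 · rbrbrrrr · max L -3/4 · min R -47/64 → -95/128
9 of 15 · rbrbrrrrb · max L -95/128 · min R -47/64 → -189/256
10 of 15 · rbrbrrrrbr · max L -95/128 · min R -189/256 → -379/512
11 of 15 · rbrbrrrrbrr · max L -95/128 · min R -379/512 → -759/1024
12 of 15 · rbrbrrrrbrrr · max L -95/128 · min R -759/1024 → -1519/2048
13 of 15 · rbrbrrrrbrrrb · max L -1519/2048 · min R -759/1024 → -3037/4096
14 of 15 · rbrbrrrrbrrrbb · max L -3037/4096 · min R -759/1024 → -6073/8192
15 of 15 · rbrbrrrrbrrrbbr · max L -3037/4096 · min R -6073/8192 → -12147/16384

-12147/16384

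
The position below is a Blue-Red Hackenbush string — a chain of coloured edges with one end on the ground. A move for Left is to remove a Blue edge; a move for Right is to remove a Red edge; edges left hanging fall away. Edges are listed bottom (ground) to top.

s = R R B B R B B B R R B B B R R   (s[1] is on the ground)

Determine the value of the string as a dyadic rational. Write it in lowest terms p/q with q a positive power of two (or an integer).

edge 1 of 15 (R): { · | 0 } gives -1
edge 2 of 15 (R): { · | -1,0 } gives -2
edge 3 of 15 (B): { -2 | -1,0 } gives -3/2
edge 4 of 15 (B): { -2,-3/2 | -1,0 } gives -5/4
edge 5 of 15 (R): { -2,-3/2 | -5/4,-1,0 } gives -11/8
edge 6 of 15 (B): { -2,-3/2,-11/8 | -5/4,-1,0 } gives -21/16
edge 7 of 15 (B): { -2,-3/2,-11/8,-21/16 | -5/4,-1,0 } gives -41/32
edge 8 of 15 (B): { -2,-3/2,-11/8,-21/16,-41/32 | -5/4,-1,0 } gives -81/64
edge 9 of 15 (R): { -2,-3/2,-11/8,-21/16,-41/32 | -81/64,-5/4,-1,0 } gives -163/128
edge 10 of 15 (R): { -2,-3/2,-11/8,-21/16,-41/32 | -163/128,-81/64,-5/4,-1,0 } gives -327/256
edge 11 of 15 (B): { -2,-3/2,-11/8,-21/16,-41/32,-327/256 | -163/128,-81/64,-5/4,-1,0 } gives -653/512
edge 12 of 15 (B): { -2,-3/2,-11/8,-21/16,-41/32,-327/256,-653/512 | -163/128,-81/64,-5/4,-1,0 } gives -1305/1024
edge 13 of 15 (B): { -2,-3/2,-11/8,-21/16,-41/32,-327/256,-653/512,-1305/1024 | -163/128,-81/64,-5/4,-1,0 } gives -2609/2048
edge 14 of 15 (R): { -2,-3/2,-11/8,-21/16,-41/32,-327/256,-653/512,-1305/1024 | -2609/2048,-163/128,-81/64,-5/4,-1,0 } gives -5219/4096
edge 15 of 15 (R): { -2,-3/2,-11/8,-21/16,-41/32,-327/256,-653/512,-1305/1024 | -5219/4096,-2609/2048,-163/128,-81/64,-5/4,-1,0 } gives -10439/8192

-10439/8192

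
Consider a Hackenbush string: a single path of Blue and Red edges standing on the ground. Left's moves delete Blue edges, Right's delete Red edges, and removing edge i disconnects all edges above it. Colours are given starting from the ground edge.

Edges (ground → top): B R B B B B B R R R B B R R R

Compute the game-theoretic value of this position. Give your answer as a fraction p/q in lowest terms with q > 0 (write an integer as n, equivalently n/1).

15921/16384

G_1 [B]  L=[0]  R=[]  — 1
G_2 [BR]  L=[0]  R=[1]  — 1/2
G_3 [BRB]  L=[0 1/2]  R=[1]  — 3/4
G_4 [BRBB]  L=[0 1/2 3/4]  R=[1]  — 7/8
G_5 [BRBBB]  L=[0 1/2 3/4 7/8]  R=[1]  — 15/16
G_6 [BRBBBB]  L=[0 1/2 3/4 7/8 15/16]  R=[1]  — 31/32
G_7 [BRBBBBB]  L=[0 1/2 3/4 7/8 15/16 31/32]  R=[1]  — 63/64
G_8 [BRBBBBBR]  L=[0 1/2 3/4 7/8 15/16 31/32]  R=[63/64 1]  — 125/128
G_9 [BRBBBBBRR]  L=[0 1/2 3/4 7/8 15/16 31/32]  R=[125/128 63/64 1]  — 249/256
G_10 [BRBBBBBRRR]  L=[0 1/2 3/4 7/8 15/16 31/32]  R=[249/256 125/128 63/64 1]  — 497/512
G_11 [BRBBBBBRRRB]  L=[0 1/2 3/4 7/8 15/16 31/32 497/512]  R=[249/256 125/128 63/64 1]  — 995/1024
G_12 [BRBBBBBRRRBB]  L=[0 1/2 3/4 7/8 15/16 31/32 497/512 995/1024]  R=[249/256 125/128 63/64 1]  — 1991/2048
G_13 [BRBBBBBRRRBBR]  L=[0 1/2 3/4 7/8 15/16 31/32 497/512 995/1024]  R=[1991/2048 249/256 125/128 63/64 1]  — 3981/4096
G_14 [BRBBBBBRRRBBRR]  L=[0 1/2 3/4 7/8 15/16 31/32 497/512 995/1024]  R=[3981/4096 1991/2048 249/256 125/128 63/64 1]  — 7961/8192
G_15 [BRBBBBBRRRBBRRR]  L=[0 1/2 3/4 7/8 15/16 31/32 497/512 995/1024]  R=[7961/8192 3981/4096 1991/2048 249/256 125/128 63/64 1]  — 15921/16384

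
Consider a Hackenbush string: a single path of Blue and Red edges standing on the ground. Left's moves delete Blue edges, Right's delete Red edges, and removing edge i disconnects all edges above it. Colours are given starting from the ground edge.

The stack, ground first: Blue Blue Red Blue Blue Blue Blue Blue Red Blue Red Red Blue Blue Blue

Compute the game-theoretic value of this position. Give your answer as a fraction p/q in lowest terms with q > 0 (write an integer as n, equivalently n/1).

16207/8192

Prefix values for Blue Blue Red Blue Blue Blue Blue Blue Red Blue Red Red Blue Blue Blue via {L|R} + simplicity:
step 1: add Blue to get B; options L={ 0 } R={ · } → 1
step 2: add Blue to get BB; options L={ 0, 1 } R={ · } → 2
step 3: add Red to get BBR; options L={ 0, 1 } R={ 2 } → 3/2
step 4: add Blue to get BBRB; options L={ 0, 1, 3/2 } R={ 2 } → 7/4
step 5: add Blue to get BBRBB; options L={ 0, 1, 3/2, 7/4 } R={ 2 } → 15/8
step 6: add Blue to get BBRBBB; options L={ 0, 1, 3/2, 7/4, 15/8 } R={ 2 } → 31/16
step 7: add Blue to get BBRBBBB; options L={ 0, 1, 3/2, 7/4, 15/8, 31/16 } R={ 2 } → 63/32
step 8: add Blue to get BBRBBBBB; options L={ 0, 1, 3/2, 7/4, 15/8, 31/16, 63/32 } R={ 2 } → 127/64
step 9: add Red to get BBRBBBBBR; options L={ 0, 1, 3/2, 7/4, 15/8, 31/16, 63/32 } R={ 127/64, 2 } → 253/128
step 10: add Blue to get BBRBBBBBRB; options L={ 0, 1, 3/2, 7/4, 15/8, 31/16, 63/32, 253/128 } R={ 127/64, 2 } → 507/256
step 11: add Red to get BBRBBBBBRBR; options L={ 0, 1, 3/2, 7/4, 15/8, 31/16, 63/32, 253/128 } R={ 507/256, 127/64, 2 } → 1013/512
step 12: add Red to get BBRBBBBBRBRR; options L={ 0, 1, 3/2, 7/4, 15/8, 31/16, 63/32, 253/128 } R={ 1013/512, 507/256, 127/64, 2 } → 2025/1024
step 13: add Blue to get BBRBBBBBRBRRB; options L={ 0, 1, 3/2, 7/4, 15/8, 31/16, 63/32, 253/128, 2025/1024 } R={ 1013/512, 507/256, 127/64, 2 } → 4051/2048
step 14: add Blue to get BBRBBBBBRBRRBB; options L={ 0, 1, 3/2, 7/4, 15/8, 31/16, 63/32, 253/128, 2025/1024, 4051/2048 } R={ 1013/512, 507/256, 127/64, 2 } → 8103/4096
step 15: add Blue to get BBRBBBBBRBRRBBB; options L={ 0, 1, 3/2, 7/4, 15/8, 31/16, 63/32, 253/128, 2025/1024, 4051/2048, 8103/4096 } R={ 1013/512, 507/256, 127/64, 2 } → 16207/8192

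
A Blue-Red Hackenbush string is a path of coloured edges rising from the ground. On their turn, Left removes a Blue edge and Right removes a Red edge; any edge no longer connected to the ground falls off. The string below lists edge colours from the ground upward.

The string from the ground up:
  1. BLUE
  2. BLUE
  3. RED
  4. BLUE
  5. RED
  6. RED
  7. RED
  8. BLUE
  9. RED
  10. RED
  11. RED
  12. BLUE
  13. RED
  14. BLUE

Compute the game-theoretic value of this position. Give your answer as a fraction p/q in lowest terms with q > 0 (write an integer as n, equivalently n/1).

Prefix values for BLUE BLUE RED BLUE RED RED RED BLUE RED RED RED BLUE RED BLUE via {L|R} + simplicity:
edge 1 of 14 (BLUE): { 0 | — } -> 1
edge 2 of 14 (BLUE): { 0 1 | — } -> 2
edge 3 of 14 (RED): { 0 1 | 2 } -> 3/2
edge 4 of 14 (BLUE): { 0 1 3/2 | 2 } -> 7/4
edge 5 of 14 (RED): { 0 1 3/2 | 7/4 2 } -> 13/8
edge 6 of 14 (RED): { 0 1 3/2 | 13/8 7/4 2 } -> 25/16
edge 7 of 14 (RED): { 0 1 3/2 | 25/16 13/8 7/4 2 } -> 49/32
edge 8 of 14 (BLUE): { 0 1 3/2 49/32 | 25/16 13/8 7/4 2 } -> 99/64
edge 9 of 14 (RED): { 0 1 3/2 49/32 | 99/64 25/16 13/8 7/4 2 } -> 197/128
edge 10 of 14 (RED): { 0 1 3/2 49/32 | 197/128 99/64 25/16 13/8 7/4 2 } -> 393/256
edge 11 of 14 (RED): { 0 1 3/2 49/32 | 393/256 197/128 99/64 25/16 13/8 7/4 2 } -> 785/512
edge 12 of 14 (BLUE): { 0 1 3/2 49/32 785/512 | 393/256 197/128 99/64 25/16 13/8 7/4 2 } -> 1571/1024
edge 13 of 14 (RED): { 0 1 3/2 49/32 785/512 | 1571/1024 393/256 197/128 99/64 25/16 13/8 7/4 2 } -> 3141/2048
edge 14 of 14 (BLUE): { 0 1 3/2 49/32 785/512 3141/2048 | 1571/1024 393/256 197/128 99/64 25/16 13/8 7/4 2 } -> 6283/4096

6283/4096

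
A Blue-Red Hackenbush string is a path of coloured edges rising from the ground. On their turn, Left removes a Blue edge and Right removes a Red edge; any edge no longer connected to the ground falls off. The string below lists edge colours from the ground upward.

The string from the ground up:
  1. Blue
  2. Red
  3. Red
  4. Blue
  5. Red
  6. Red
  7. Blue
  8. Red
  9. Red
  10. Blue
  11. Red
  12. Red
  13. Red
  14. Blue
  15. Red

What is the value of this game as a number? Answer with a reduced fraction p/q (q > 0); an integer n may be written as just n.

4677/16384

v_1 [B]  L=[0]  R=[·]  gives 1
v_2 [BR]  L=[0]  R=[1]  gives 1/2
v_3 [BRR]  L=[0]  R=[1/2; 1]  gives 1/4
v_4 [BRRB]  L=[0; 1/4]  R=[1/2; 1]  gives 3/8
v_5 [BRRBR]  L=[0; 1/4]  R=[3/8; 1/2; 1]  gives 5/16
v_6 [BRRBRR]  L=[0; 1/4]  R=[5/16; 3/8; 1/2; 1]  gives 9/32
v_7 [BRRBRRB]  L=[0; 1/4; 9/32]  R=[5/16; 3/8; 1/2; 1]  gives 19/64
v_8 [BRRBRRBR]  L=[0; 1/4; 9/32]  R=[19/64; 5/16; 3/8; 1/2; 1]  gives 37/128
v_9 [BRRBRRBRR]  L=[0; 1/4; 9/32]  R=[37/128; 19/64; 5/16; 3/8; 1/2; 1]  gives 73/256
v_10 [BRRBRRBRRB]  L=[0; 1/4; 9/32; 73/256]  R=[37/128; 19/64; 5/16; 3/8; 1/2; 1]  gives 147/512
v_11 [BRRBRRBRRBR]  L=[0; 1/4; 9/32; 73/256]  R=[147/512; 37/128; 19/64; 5/16; 3/8; 1/2; 1]  gives 293/1024
v_12 [BRRBRRBRRBRR]  L=[0; 1/4; 9/32; 73/256]  R=[293/1024; 147/512; 37/128; 19/64; 5/16; 3/8; 1/2; 1]  gives 585/2048
v_13 [BRRBRRBRRBRRR]  L=[0; 1/4; 9/32; 73/256]  R=[585/2048; 293/1024; 147/512; 37/128; 19/64; 5/16; 3/8; 1/2; 1]  gives 1169/4096
v_14 [BRRBRRBRRBRRRB]  L=[0; 1/4; 9/32; 73/256; 1169/4096]  R=[585/2048; 293/1024; 147/512; 37/128; 19/64; 5/16; 3/8; 1/2; 1]  gives 2339/8192
v_15 [BRRBRRBRRBRRRBR]  L=[0; 1/4; 9/32; 73/256; 1169/4096]  R=[2339/8192; 585/2048; 293/1024; 147/512; 37/128; 19/64; 5/16; 3/8; 1/2; 1]  gives 4677/16384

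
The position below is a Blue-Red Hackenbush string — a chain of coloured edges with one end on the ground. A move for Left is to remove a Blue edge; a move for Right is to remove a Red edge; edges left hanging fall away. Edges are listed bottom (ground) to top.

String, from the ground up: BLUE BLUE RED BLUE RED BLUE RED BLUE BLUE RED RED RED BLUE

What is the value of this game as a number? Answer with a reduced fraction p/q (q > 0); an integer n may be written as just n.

Prefix values for BLUE BLUE RED BLUE RED BLUE RED BLUE BLUE RED RED RED BLUE via {L|R} + simplicity:
v_1 [B]  L=[0]  R=[none]  = 1
v_2 [BB]  L=[0 1]  R=[none]  = 2
v_3 [BBR]  L=[0 1]  R=[2]  = 3/2
v_4 [BBRB]  L=[0 1 3/2]  R=[2]  = 7/4
v_5 [BBRBR]  L=[0 1 3/2]  R=[7/4 2]  = 13/8
v_6 [BBRBRB]  L=[0 1 3/2 13/8]  R=[7/4 2]  = 27/16
v_7 [BBRBRBR]  L=[0 1 3/2 13/8]  R=[27/16 7/4 2]  = 53/32
v_8 [BBRBRBRB]  L=[0 1 3/2 13/8 53/32]  R=[27/16 7/4 2]  = 107/64
v_9 [BBRBRBRBB]  L=[0 1 3/2 13/8 53/32 107/64]  R=[27/16 7/4 2]  = 215/128
v_10 [BBRBRBRBBR]  L=[0 1 3/2 13/8 53/32 107/64]  R=[215/128 27/16 7/4 2]  = 429/256
v_11 [BBRBRBRBBRR]  L=[0 1 3/2 13/8 53/32 107/64]  R=[429/256 215/128 27/16 7/4 2]  = 857/512
v_12 [BBRBRBRBBRRR]  L=[0 1 3/2 13/8 53/32 107/64]  R=[857/512 429/256 215/128 27/16 7/4 2]  = 1713/1024
v_13 [BBRBRBRBBRRRB]  L=[0 1 3/2 13/8 53/32 107/64 1713/1024]  R=[857/512 429/256 215/128 27/16 7/4 2]  = 3427/2048

3427/2048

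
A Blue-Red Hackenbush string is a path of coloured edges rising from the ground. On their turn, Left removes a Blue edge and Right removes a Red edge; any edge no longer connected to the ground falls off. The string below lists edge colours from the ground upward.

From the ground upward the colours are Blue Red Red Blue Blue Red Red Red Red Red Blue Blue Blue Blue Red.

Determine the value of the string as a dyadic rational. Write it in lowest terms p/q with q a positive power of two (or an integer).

6205/16384

Prefix values for Blue Red Red Blue Blue Red Red Red Red Red Blue Blue Blue Blue Red via {L|R} + simplicity:
B: Left { 0 }, Right { — } gives simplest 1
BR: Left { 0 }, Right { 1 } gives simplest 1/2
BRR: Left { 0 }, Right { 1/2, 1 } gives simplest 1/4
BRRB: Left { 0, 1/4 }, Right { 1/2, 1 } gives simplest 3/8
BRRBB: Left { 0, 1/4, 3/8 }, Right { 1/2, 1 } gives simplest 7/16
BRRBBR: Left { 0, 1/4, 3/8 }, Right { 7/16, 1/2, 1 } gives simplest 13/32
BRRBBRR: Left { 0, 1/4, 3/8 }, Right { 13/32, 7/16, 1/2, 1 } gives simplest 25/64
BRRBBRRR: Left { 0, 1/4, 3/8 }, Right { 25/64, 13/32, 7/16, 1/2, 1 } gives simplest 49/128
BRRBBRRRR: Left { 0, 1/4, 3/8 }, Right { 49/128, 25/64, 13/32, 7/16, 1/2, 1 } gives simplest 97/256
BRRBBRRRRR: Left { 0, 1/4, 3/8 }, Right { 97/256, 49/128, 25/64, 13/32, 7/16, 1/2, 1 } gives simplest 193/512
BRRBBRRRRRB: Left { 0, 1/4, 3/8, 193/512 }, Right { 97/256, 49/128, 25/64, 13/32, 7/16, 1/2, 1 } gives simplest 387/1024
BRRBBRRRRRBB: Left { 0, 1/4, 3/8, 193/512, 387/1024 }, Right { 97/256, 49/128, 25/64, 13/32, 7/16, 1/2, 1 } gives simplest 775/2048
BRRBBRRRRRBBB: Left { 0, 1/4, 3/8, 193/512, 387/1024, 775/2048 }, Right { 97/256, 49/128, 25/64, 13/32, 7/16, 1/2, 1 } gives simplest 1551/4096
BRRBBRRRRRBBBB: Left { 0, 1/4, 3/8, 193/512, 387/1024, 775/2048, 1551/4096 }, Right { 97/256, 49/128, 25/64, 13/32, 7/16, 1/2, 1 } gives simplest 3103/8192
BRRBBRRRRRBBBBR: Left { 0, 1/4, 3/8, 193/512, 387/1024, 775/2048, 1551/4096 }, Right { 3103/8192, 97/256, 49/128, 25/64, 13/32, 7/16, 1/2, 1 } gives simplest 6205/16384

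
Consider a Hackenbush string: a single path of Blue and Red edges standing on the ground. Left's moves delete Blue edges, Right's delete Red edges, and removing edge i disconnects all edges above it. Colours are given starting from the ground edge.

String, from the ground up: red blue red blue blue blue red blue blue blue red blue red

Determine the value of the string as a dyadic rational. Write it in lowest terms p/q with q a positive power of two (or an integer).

r: Left { — }, Right { 0 } gives simplest -1
rb: Left { -1 }, Right { 0 } gives simplest -1/2
rbr: Left { -1 }, Right { -1/2,0 } gives simplest -3/4
rbrb: Left { -1,-3/4 }, Right { -1/2,0 } gives simplest -5/8
rbrbb: Left { -1,-3/4,-5/8 }, Right { -1/2,0 } gives simplest -9/16
rbrbbb: Left { -1,-3/4,-5/8,-9/16 }, Right { -1/2,0 } gives simplest -17/32
rbrbbbr: Left { -1,-3/4,-5/8,-9/16 }, Right { -17/32,-1/2,0 } gives simplest -35/64
rbrbbbrb: Left { -1,-3/4,-5/8,-9/16,-35/64 }, Right { -17/32,-1/2,0 } gives simplest -69/128
rbrbbbrbb: Left { -1,-3/4,-5/8,-9/16,-35/64,-69/128 }, Right { -17/32,-1/2,0 } gives simplest -137/256
rbrbbbrbbb: Left { -1,-3/4,-5/8,-9/16,-35/64,-69/128,-137/256 }, Right { -17/32,-1/2,0 } gives simplest -273/512
rbrbbbrbbbr: Left { -1,-3/4,-5/8,-9/16,-35/64,-69/128,-137/256 }, Right { -273/512,-17/32,-1/2,0 } gives simplest -547/1024
rbrbbbrbbbrb: Left { -1,-3/4,-5/8,-9/16,-35/64,-69/128,-137/256,-547/1024 }, Right { -273/512,-17/32,-1/2,0 } gives simplest -1093/2048
rbrbbbrbbbrbr: Left { -1,-3/4,-5/8,-9/16,-35/64,-69/128,-137/256,-547/1024 }, Right { -1093/2048,-273/512,-17/32,-1/2,0 } gives simplest -2187/4096

-2187/4096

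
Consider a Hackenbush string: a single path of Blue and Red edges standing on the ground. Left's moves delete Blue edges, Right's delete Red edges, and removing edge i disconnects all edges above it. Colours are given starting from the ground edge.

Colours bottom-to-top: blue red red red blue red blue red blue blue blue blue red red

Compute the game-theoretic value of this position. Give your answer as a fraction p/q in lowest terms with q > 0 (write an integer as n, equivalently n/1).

1401/8192

v_1 [b]  L=[0]  R=[none]  — 1
v_2 [br]  L=[0]  R=[1]  — 1/2
v_3 [brr]  L=[0]  R=[1/2; 1]  — 1/4
v_4 [brrr]  L=[0]  R=[1/4; 1/2; 1]  — 1/8
v_5 [brrrb]  L=[0; 1/8]  R=[1/4; 1/2; 1]  — 3/16
v_6 [brrrbr]  L=[0; 1/8]  R=[3/16; 1/4; 1/2; 1]  — 5/32
v_7 [brrrbrb]  L=[0; 1/8; 5/32]  R=[3/16; 1/4; 1/2; 1]  — 11/64
v_8 [brrrbrbr]  L=[0; 1/8; 5/32]  R=[11/64; 3/16; 1/4; 1/2; 1]  — 21/128
v_9 [brrrbrbrb]  L=[0; 1/8; 5/32; 21/128]  R=[11/64; 3/16; 1/4; 1/2; 1]  — 43/256
v_10 [brrrbrbrbb]  L=[0; 1/8; 5/32; 21/128; 43/256]  R=[11/64; 3/16; 1/4; 1/2; 1]  — 87/512
v_11 [brrrbrbrbbb]  L=[0; 1/8; 5/32; 21/128; 43/256; 87/512]  R=[11/64; 3/16; 1/4; 1/2; 1]  — 175/1024
v_12 [brrrbrbrbbbb]  L=[0; 1/8; 5/32; 21/128; 43/256; 87/512; 175/1024]  R=[11/64; 3/16; 1/4; 1/2; 1]  — 351/2048
v_13 [brrrbrbrbbbbr]  L=[0; 1/8; 5/32; 21/128; 43/256; 87/512; 175/1024]  R=[351/2048; 11/64; 3/16; 1/4; 1/2; 1]  — 701/4096
v_14 [brrrbrbrbbbbrr]  L=[0; 1/8; 5/32; 21/128; 43/256; 87/512; 175/1024]  R=[701/4096; 351/2048; 11/64; 3/16; 1/4; 1/2; 1]  — 1401/8192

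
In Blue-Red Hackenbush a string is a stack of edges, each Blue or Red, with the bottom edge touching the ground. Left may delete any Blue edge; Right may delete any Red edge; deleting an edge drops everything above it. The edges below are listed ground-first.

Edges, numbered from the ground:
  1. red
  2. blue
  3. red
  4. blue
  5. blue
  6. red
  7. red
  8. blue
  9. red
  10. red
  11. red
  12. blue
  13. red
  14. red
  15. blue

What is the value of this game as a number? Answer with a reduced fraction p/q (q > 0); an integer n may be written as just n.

-9965/16384

Recurse on prefixes of the 15-edge string red blue red blue blue red red blue red red red blue red red blue:
1 of 15 · r · max L −∞ · min R 0 => -1
2 of 15 · rb · max L -1 · min R 0 => -1/2
3 of 15 · rbr · max L -1 · min R -1/2 => -3/4
4 of 15 · rbrb · max L -3/4 · min R -1/2 => -5/8
5 of 15 · rbrbb · max L -5/8 · min R -1/2 => -9/16
6 of 15 · rbrbbr · max L -5/8 · min R -9/16 => -19/32
7 of 15 · rbrbbrr · max L -5/8 · min R -19/32 => -39/64
8 of 15 · rbrbbrrb · max L -39/64 · min R -19/32 => -77/128
9 of 15 · rbrbbrrbr · max L -39/64 · min R -77/128 => -155/256
10 of 15 · rbrbbrrbrr · max L -39/64 · min R -155/256 => -311/512
11 of 15 · rbrbbrrbrrr · max L -39/64 · min R -311/512 => -623/1024
12 of 15 · rbrbbrrbrrrb · max L -623/1024 · min R -311/512 => -1245/2048
13 of 15 · rbrbbrrbrrrbr · max L -623/1024 · min R -1245/2048 => -2491/4096
14 of 15 · rbrbbrrbrrrbrr · max L -623/1024 · min R -2491/4096 => -4983/8192
15 of 15 · rbrbbrrbrrrbrrb · max L -4983/8192 · min R -2491/4096 => -9965/16384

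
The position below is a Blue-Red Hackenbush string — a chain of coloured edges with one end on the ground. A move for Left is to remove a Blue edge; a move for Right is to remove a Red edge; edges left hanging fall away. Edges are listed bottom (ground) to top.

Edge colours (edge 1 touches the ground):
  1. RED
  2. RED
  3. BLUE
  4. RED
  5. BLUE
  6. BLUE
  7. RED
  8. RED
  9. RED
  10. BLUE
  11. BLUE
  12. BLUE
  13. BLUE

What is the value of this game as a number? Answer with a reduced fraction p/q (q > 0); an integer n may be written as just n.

Build g(s[:k]) for k = 1..13, string s = RED RED BLUE RED BLUE BLUE RED RED RED BLUE BLUE BLUE BLUE.
R: Left { (no moves) }, Right { 0 } -> simplest -1
RR: Left { (no moves) }, Right { -1,0 } -> simplest -2
RRB: Left { -2 }, Right { -1,0 } -> simplest -3/2
RRBR: Left { -2 }, Right { -3/2,-1,0 } -> simplest -7/4
RRBRB: Left { -2,-7/4 }, Right { -3/2,-1,0 } -> simplest -13/8
RRBRBB: Left { -2,-7/4,-13/8 }, Right { -3/2,-1,0 } -> simplest -25/16
RRBRBBR: Left { -2,-7/4,-13/8 }, Right { -25/16,-3/2,-1,0 } -> simplest -51/32
RRBRBBRR: Left { -2,-7/4,-13/8 }, Right { -51/32,-25/16,-3/2,-1,0 } -> simplest -103/64
RRBRBBRRR: Left { -2,-7/4,-13/8 }, Right { -103/64,-51/32,-25/16,-3/2,-1,0 } -> simplest -207/128
RRBRBBRRRB: Left { -2,-7/4,-13/8,-207/128 }, Right { -103/64,-51/32,-25/16,-3/2,-1,0 } -> simplest -413/256
RRBRBBRRRBB: Left { -2,-7/4,-13/8,-207/128,-413/256 }, Right { -103/64,-51/32,-25/16,-3/2,-1,0 } -> simplest -825/512
RRBRBBRRRBBB: Left { -2,-7/4,-13/8,-207/128,-413/256,-825/512 }, Right { -103/64,-51/32,-25/16,-3/2,-1,0 } -> simplest -1649/1024
RRBRBBRRRBBBB: Left { -2,-7/4,-13/8,-207/128,-413/256,-825/512,-1649/1024 }, Right { -103/64,-51/32,-25/16,-3/2,-1,0 } -> simplest -3297/2048

-3297/2048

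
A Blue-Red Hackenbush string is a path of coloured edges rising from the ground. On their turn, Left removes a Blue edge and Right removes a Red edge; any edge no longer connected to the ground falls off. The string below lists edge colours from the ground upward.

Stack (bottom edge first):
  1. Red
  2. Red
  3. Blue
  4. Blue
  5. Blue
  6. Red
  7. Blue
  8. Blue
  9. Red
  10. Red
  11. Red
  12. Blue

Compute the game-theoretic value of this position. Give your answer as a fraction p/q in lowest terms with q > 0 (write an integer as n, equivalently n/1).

value_1 [R]  L=[(no moves)]  R=[0]  → -1
value_2 [RR]  L=[(no moves)]  R=[-1,0]  → -2
value_3 [RRB]  L=[-2]  R=[-1,0]  → -3/2
value_4 [RRBB]  L=[-2,-3/2]  R=[-1,0]  → -5/4
value_5 [RRBBB]  L=[-2,-3/2,-5/4]  R=[-1,0]  → -9/8
value_6 [RRBBBR]  L=[-2,-3/2,-5/4]  R=[-9/8,-1,0]  → -19/16
value_7 [RRBBBRB]  L=[-2,-3/2,-5/4,-19/16]  R=[-9/8,-1,0]  → -37/32
value_8 [RRBBBRBB]  L=[-2,-3/2,-5/4,-19/16,-37/32]  R=[-9/8,-1,0]  → -73/64
value_9 [RRBBBRBBR]  L=[-2,-3/2,-5/4,-19/16,-37/32]  R=[-73/64,-9/8,-1,0]  → -147/128
value_10 [RRBBBRBBRR]  L=[-2,-3/2,-5/4,-19/16,-37/32]  R=[-147/128,-73/64,-9/8,-1,0]  → -295/256
value_11 [RRBBBRBBRRR]  L=[-2,-3/2,-5/4,-19/16,-37/32]  R=[-295/256,-147/128,-73/64,-9/8,-1,0]  → -591/512
value_12 [RRBBBRBBRRRB]  L=[-2,-3/2,-5/4,-19/16,-37/32,-591/512]  R=[-295/256,-147/128,-73/64,-9/8,-1,0]  → -1181/1024

-1181/1024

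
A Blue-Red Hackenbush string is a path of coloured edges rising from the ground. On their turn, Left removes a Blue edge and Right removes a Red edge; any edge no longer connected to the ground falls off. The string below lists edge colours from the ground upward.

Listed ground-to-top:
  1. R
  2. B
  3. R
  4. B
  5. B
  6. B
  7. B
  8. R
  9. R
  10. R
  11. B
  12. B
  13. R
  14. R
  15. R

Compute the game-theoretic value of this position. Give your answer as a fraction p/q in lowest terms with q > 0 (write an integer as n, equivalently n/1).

step 1: add R to get R; options L={ — } R={ 0 } -> -1
step 2: add B to get RB; options L={ -1 } R={ 0 } -> -1/2
step 3: add R to get RBR; options L={ -1 } R={ -1/2 0 } -> -3/4
step 4: add B to get RBRB; options L={ -1 -3/4 } R={ -1/2 0 } -> -5/8
step 5: add B to get RBRBB; options L={ -1 -3/4 -5/8 } R={ -1/2 0 } -> -9/16
step 6: add B to get RBRBBB; options L={ -1 -3/4 -5/8 -9/16 } R={ -1/2 0 } -> -17/32
step 7: add B to get RBRBBBB; options L={ -1 -3/4 -5/8 -9/16 -17/32 } R={ -1/2 0 } -> -33/64
step 8: add R to get RBRBBBBR; options L={ -1 -3/4 -5/8 -9/16 -17/32 } R={ -33/64 -1/2 0 } -> -67/128
step 9: add R to get RBRBBBBRR; options L={ -1 -3/4 -5/8 -9/16 -17/32 } R={ -67/128 -33/64 -1/2 0 } -> -135/256
step 10: add R to get RBRBBBBRRR; options L={ -1 -3/4 -5/8 -9/16 -17/32 } R={ -135/256 -67/128 -33/64 -1/2 0 } -> -271/512
step 11: add B to get RBRBBBBRRRB; options L={ -1 -3/4 -5/8 -9/16 -17/32 -271/512 } R={ -135/256 -67/128 -33/64 -1/2 0 } -> -541/1024
step 12: add B to get RBRBBBBRRRBB; options L={ -1 -3/4 -5/8 -9/16 -17/32 -271/512 -541/1024 } R={ -135/256 -67/128 -33/64 -1/2 0 } -> -1081/2048
step 13: add R to get RBRBBBBRRRBBR; options L={ -1 -3/4 -5/8 -9/16 -17/32 -271/512 -541/1024 } R={ -1081/2048 -135/256 -67/128 -33/64 -1/2 0 } -> -2163/4096
step 14: add R to get RBRBBBBRRRBBRR; options L={ -1 -3/4 -5/8 -9/16 -17/32 -271/512 -541/1024 } R={ -2163/4096 -1081/2048 -135/256 -67/128 -33/64 -1/2 0 } -> -4327/8192
step 15: add R to get RBRBBBBRRRBBRRR; options L={ -1 -3/4 -5/8 -9/16 -17/32 -271/512 -541/1024 } R={ -4327/8192 -2163/4096 -1081/2048 -135/256 -67/128 -33/64 -1/2 0 } -> -8655/16384

-8655/16384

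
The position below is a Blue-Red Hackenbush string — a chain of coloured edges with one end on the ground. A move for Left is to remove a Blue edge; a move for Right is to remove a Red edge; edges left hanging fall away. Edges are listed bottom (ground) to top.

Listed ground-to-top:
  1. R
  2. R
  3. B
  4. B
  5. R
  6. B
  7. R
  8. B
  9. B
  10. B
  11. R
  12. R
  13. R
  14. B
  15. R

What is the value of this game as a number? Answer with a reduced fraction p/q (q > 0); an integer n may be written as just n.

-10811/8192

Prefix values for R R B B R B R B B B R R R B R via {L|R} + simplicity:
g_1 [R]  L=[∅]  R=[0]  so -1
g_2 [RR]  L=[∅]  R=[-1; 0]  so -2
g_3 [RRB]  L=[-2]  R=[-1; 0]  so -3/2
g_4 [RRBB]  L=[-2; -3/2]  R=[-1; 0]  so -5/4
g_5 [RRBBR]  L=[-2; -3/2]  R=[-5/4; -1; 0]  so -11/8
g_6 [RRBBRB]  L=[-2; -3/2; -11/8]  R=[-5/4; -1; 0]  so -21/16
g_7 [RRBBRBR]  L=[-2; -3/2; -11/8]  R=[-21/16; -5/4; -1; 0]  so -43/32
g_8 [RRBBRBRB]  L=[-2; -3/2; -11/8; -43/32]  R=[-21/16; -5/4; -1; 0]  so -85/64
g_9 [RRBBRBRBB]  L=[-2; -3/2; -11/8; -43/32; -85/64]  R=[-21/16; -5/4; -1; 0]  so -169/128
g_10 [RRBBRBRBBB]  L=[-2; -3/2; -11/8; -43/32; -85/64; -169/128]  R=[-21/16; -5/4; -1; 0]  so -337/256
g_11 [RRBBRBRBBBR]  L=[-2; -3/2; -11/8; -43/32; -85/64; -169/128]  R=[-337/256; -21/16; -5/4; -1; 0]  so -675/512
g_12 [RRBBRBRBBBRR]  L=[-2; -3/2; -11/8; -43/32; -85/64; -169/128]  R=[-675/512; -337/256; -21/16; -5/4; -1; 0]  so -1351/1024
g_13 [RRBBRBRBBBRRR]  L=[-2; -3/2; -11/8; -43/32; -85/64; -169/128]  R=[-1351/1024; -675/512; -337/256; -21/16; -5/4; -1; 0]  so -2703/2048
g_14 [RRBBRBRBBBRRRB]  L=[-2; -3/2; -11/8; -43/32; -85/64; -169/128; -2703/2048]  R=[-1351/1024; -675/512; -337/256; -21/16; -5/4; -1; 0]  so -5405/4096
g_15 [RRBBRBRBBBRRRBR]  L=[-2; -3/2; -11/8; -43/32; -85/64; -169/128; -2703/2048]  R=[-5405/4096; -1351/1024; -675/512; -337/256; -21/16; -5/4; -1; 0]  so -10811/8192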